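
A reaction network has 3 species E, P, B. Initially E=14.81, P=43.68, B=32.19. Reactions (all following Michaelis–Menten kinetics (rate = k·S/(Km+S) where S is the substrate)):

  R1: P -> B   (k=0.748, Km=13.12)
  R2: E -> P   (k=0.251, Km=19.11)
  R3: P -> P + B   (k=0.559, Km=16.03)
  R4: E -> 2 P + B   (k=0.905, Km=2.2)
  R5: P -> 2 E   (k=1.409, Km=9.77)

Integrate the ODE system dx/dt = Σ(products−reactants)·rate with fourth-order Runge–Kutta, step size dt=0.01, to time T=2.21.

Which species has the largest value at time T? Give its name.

RK4 with dt=0.01: 221 steps to T=2.21. Trajectory (selected grid times):
t=0.00: E=14.81 P=43.68 B=32.19
t=0.25: E=15.16 P=43.67 B=32.63
t=0.49: E=15.50 P=43.66 B=33.06
t=0.74: E=15.85 P=43.66 B=33.50
t=0.98: E=16.18 P=43.65 B=33.93
t=1.23: E=16.53 P=43.65 B=34.38
t=1.47: E=16.86 P=43.65 B=34.80
t=1.72: E=17.21 P=43.64 B=35.25
t=1.96: E=17.54 P=43.64 B=35.68
t=2.21: E=17.88 P=43.64 B=36.13
At T=2.21: E=17.88 P=43.64 B=36.13; the largest is P.

Dominant species at T: P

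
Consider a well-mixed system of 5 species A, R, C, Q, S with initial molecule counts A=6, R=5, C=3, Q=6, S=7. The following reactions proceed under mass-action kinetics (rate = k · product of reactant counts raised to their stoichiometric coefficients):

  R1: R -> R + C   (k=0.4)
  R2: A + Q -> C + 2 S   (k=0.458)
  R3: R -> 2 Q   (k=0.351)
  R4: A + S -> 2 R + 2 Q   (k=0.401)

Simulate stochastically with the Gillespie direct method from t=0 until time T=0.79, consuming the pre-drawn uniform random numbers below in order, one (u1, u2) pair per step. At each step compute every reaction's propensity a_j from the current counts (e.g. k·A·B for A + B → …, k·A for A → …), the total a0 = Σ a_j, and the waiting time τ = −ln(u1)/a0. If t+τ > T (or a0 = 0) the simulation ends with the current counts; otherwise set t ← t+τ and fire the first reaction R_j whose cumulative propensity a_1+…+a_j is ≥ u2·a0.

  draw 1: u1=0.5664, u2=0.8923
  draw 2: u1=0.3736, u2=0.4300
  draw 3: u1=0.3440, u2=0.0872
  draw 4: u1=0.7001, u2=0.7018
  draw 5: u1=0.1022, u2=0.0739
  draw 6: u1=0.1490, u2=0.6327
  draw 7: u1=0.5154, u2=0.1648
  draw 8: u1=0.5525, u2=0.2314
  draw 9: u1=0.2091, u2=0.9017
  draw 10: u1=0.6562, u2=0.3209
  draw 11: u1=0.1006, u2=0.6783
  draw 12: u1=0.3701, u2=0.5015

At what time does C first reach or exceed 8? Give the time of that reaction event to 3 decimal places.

Threshold first reached at t = 0.290

t=0.000: A=6 R=5 C=3 Q=6 S=7
Draw 1: a1=2.000, a2=16.488, a3=1.755, a4=16.842, a0=37.085; τ=−ln(0.5664)/37.085=0.015 → t=0.015; u2·a0=0.8923·37.085=33.091; a1+…+a3=20.243 < 33.091 ≤ a1+…+a4=37.085 → R4 fires; A=5 R=7 C=3 Q=8 S=6
Draw 2: a1=2.800, a2=18.320, a3=2.457, a4=12.030, a0=35.607; τ=−ln(0.3736)/35.607=0.028 → t=0.043; u2·a0=0.4300·35.607=15.311; a1=2.800 < 15.311 ≤ a1+a2=21.120 → R2 fires; A=4 R=7 C=4 Q=7 S=8
Draw 3: a1=2.800, a2=12.824, a3=2.457, a4=12.832, a0=30.913; τ=−ln(0.3440)/30.913=0.035 → t=0.077; u2·a0=0.0872·30.913=2.696 ≤ a1=2.800 → R1 fires; A=4 R=7 C=5 Q=7 S=8
Draw 4: a1=2.800, a2=12.824, a3=2.457, a4=12.832, a0=30.913; τ=−ln(0.7001)/30.913=0.012 → t=0.089; u2·a0=0.7018·30.913=21.695; a1+…+a3=18.081 < 21.695 ≤ a1+…+a4=30.913 → R4 fires; A=3 R=9 C=5 Q=9 S=7
Draw 5: a1=3.600, a2=12.366, a3=3.159, a4=8.421, a0=27.546; τ=−ln(0.1022)/27.546=0.083 → t=0.172; u2·a0=0.0739·27.546=2.036 ≤ a1=3.600 → R1 fires; A=3 R=9 C=6 Q=9 S=7
Draw 6: a1=3.600, a2=12.366, a3=3.159, a4=8.421, a0=27.546; τ=−ln(0.1490)/27.546=0.069 → t=0.241; u2·a0=0.6327·27.546=17.428; a1+a2=15.966 < 17.428 ≤ a1+…+a3=19.125 → R3 fires; A=3 R=8 C=6 Q=11 S=7
Draw 7: a1=3.200, a2=15.114, a3=2.808, a4=8.421, a0=29.543; τ=−ln(0.5154)/29.543=0.022 → t=0.263; u2·a0=0.1648·29.543=4.869; a1=3.200 < 4.869 ≤ a1+a2=18.314 → R2 fires; A=2 R=8 C=7 Q=10 S=9
Draw 8: a1=3.200, a2=9.160, a3=2.808, a4=7.218, a0=22.386; τ=−ln(0.5525)/22.386=0.027 → t=0.290; u2·a0=0.2314·22.386=5.180; a1=3.200 < 5.180 ≤ a1+a2=12.360 → R2 fires; A=1 R=8 C=8 Q=9 S=11
Draw 9: a1=3.200, a2=4.122, a3=2.808, a4=4.411, a0=14.541; τ=−ln(0.2091)/14.541=0.108 → t=0.398; u2·a0=0.9017·14.541=13.112; a1+…+a3=10.130 < 13.112 ≤ a1+…+a4=14.541 → R4 fires; A=0 R=10 C=8 Q=11 S=10
Draw 10: a1=4.000, a2=0.000, a3=3.510, a4=0.000, a0=7.510; τ=−ln(0.6562)/7.510=0.056 → t=0.454; u2·a0=0.3209·7.510=2.410 ≤ a1=4.000 → R1 fires; A=0 R=10 C=9 Q=11 S=10
Draw 11: a1=4.000, a2=0.000, a3=3.510, a4=0.000, a0=7.510; τ=−ln(0.1006)/7.510=0.306 → t=0.759; u2·a0=0.6783·7.510=5.094; a1+a2=4.000 < 5.094 ≤ a1+…+a3=7.510 → R3 fires; A=0 R=9 C=9 Q=13 S=10
Draw 12: a1=3.600, a2=0.000, a3=3.159, a4=0.000, a0=6.759; τ=−ln(0.3701)/6.759=0.147 → t=0.906 > T=0.79: stop.
C first becomes ≥ 8 when it reaches 8 at the event at t=0.290.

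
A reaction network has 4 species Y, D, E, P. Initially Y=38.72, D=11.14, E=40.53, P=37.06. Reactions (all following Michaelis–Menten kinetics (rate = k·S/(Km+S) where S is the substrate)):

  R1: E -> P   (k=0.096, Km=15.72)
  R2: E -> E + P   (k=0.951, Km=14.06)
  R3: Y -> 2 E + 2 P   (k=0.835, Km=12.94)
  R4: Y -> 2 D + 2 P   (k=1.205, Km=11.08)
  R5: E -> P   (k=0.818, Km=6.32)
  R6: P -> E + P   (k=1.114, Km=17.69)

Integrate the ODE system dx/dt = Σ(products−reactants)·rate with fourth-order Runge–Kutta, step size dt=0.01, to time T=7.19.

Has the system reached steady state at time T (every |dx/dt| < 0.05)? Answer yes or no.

RK4 with dt=0.01: 719 steps to T=7.19. Trajectory (selected grid times):
t=0.00: Y=38.72 D=11.14 E=40.53 P=37.06
t=0.80: Y=37.47 D=12.63 E=41.52 P=40.74
t=1.60: Y=36.24 D=14.12 E=42.51 P=44.41
t=2.40: Y=35.01 D=15.59 E=43.51 P=48.06
t=3.20: Y=33.80 D=17.04 E=44.51 P=51.69
t=3.99: Y=32.61 D=18.47 E=45.50 P=55.26
t=4.79: Y=31.42 D=19.90 E=46.50 P=58.86
t=5.59: Y=30.24 D=21.32 E=47.49 P=62.44
t=6.39: Y=29.07 D=22.73 E=48.48 P=66.00
t=7.19: Y=27.92 D=24.11 E=49.47 P=69.54
Rates at T: R1=0.0729, R2=0.7405, R3=0.5706, R4=0.8626, R5=0.7253, R6=0.8881
dx/dt at T (Σ net stoichiometry × rate): Y=-1.4332, D=+1.7253, E=+1.2310, P=+4.4051
Largest |dx/dt| is |+4.4051| (P) ≥ 0.05 → not steady.

Steady state at T: no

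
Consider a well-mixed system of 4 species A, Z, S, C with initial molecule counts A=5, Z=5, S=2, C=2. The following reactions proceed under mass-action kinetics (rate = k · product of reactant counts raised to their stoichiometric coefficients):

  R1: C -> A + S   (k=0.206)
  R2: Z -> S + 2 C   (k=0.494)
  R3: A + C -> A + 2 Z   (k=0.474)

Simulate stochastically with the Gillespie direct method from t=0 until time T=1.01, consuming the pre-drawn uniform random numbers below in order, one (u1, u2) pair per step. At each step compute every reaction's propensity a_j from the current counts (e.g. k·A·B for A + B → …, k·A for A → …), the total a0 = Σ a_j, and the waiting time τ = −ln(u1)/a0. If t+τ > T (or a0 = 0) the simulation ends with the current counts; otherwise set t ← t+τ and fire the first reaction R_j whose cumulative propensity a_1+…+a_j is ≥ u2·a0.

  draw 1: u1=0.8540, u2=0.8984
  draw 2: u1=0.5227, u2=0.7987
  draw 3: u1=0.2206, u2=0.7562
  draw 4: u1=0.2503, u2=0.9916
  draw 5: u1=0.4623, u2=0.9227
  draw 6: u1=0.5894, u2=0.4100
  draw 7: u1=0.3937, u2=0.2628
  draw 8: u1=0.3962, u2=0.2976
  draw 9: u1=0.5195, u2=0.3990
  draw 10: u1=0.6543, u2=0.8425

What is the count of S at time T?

S at T = 6

t=0.000: A=5 Z=5 S=2 C=2
Draw 1: a1=0.412, a2=2.470, a3=4.740, a0=7.622; τ=−ln(0.8540)/7.622=0.021 → t=0.021; u2·a0=0.8984·7.622=6.848; a1+a2=2.882 < 6.848 ≤ a1+…+a3=7.622 → R3 fires; A=5 Z=7 S=2 C=1
Draw 2: a1=0.206, a2=3.458, a3=2.370, a0=6.034; τ=−ln(0.5227)/6.034=0.108 → t=0.128; u2·a0=0.7987·6.034=4.819; a1+a2=3.664 < 4.819 ≤ a1+…+a3=6.034 → R3 fires; A=5 Z=9 S=2 C=0
Draw 3: a1=0.000, a2=4.446, a3=0.000, a0=4.446; τ=−ln(0.2206)/4.446=0.340 → t=0.468; u2·a0=0.7562·4.446=3.362; a1=0.000 < 3.362 ≤ a1+a2=4.446 → R2 fires; A=5 Z=8 S=3 C=2
Draw 4: a1=0.412, a2=3.952, a3=4.740, a0=9.104; τ=−ln(0.2503)/9.104=0.152 → t=0.620; u2·a0=0.9916·9.104=9.028; a1+a2=4.364 < 9.028 ≤ a1+…+a3=9.104 → R3 fires; A=5 Z=10 S=3 C=1
Draw 5: a1=0.206, a2=4.940, a3=2.370, a0=7.516; τ=−ln(0.4623)/7.516=0.103 → t=0.723; u2·a0=0.9227·7.516=6.935; a1+a2=5.146 < 6.935 ≤ a1+…+a3=7.516 → R3 fires; A=5 Z=12 S=3 C=0
Draw 6: a1=0.000, a2=5.928, a3=0.000, a0=5.928; τ=−ln(0.5894)/5.928=0.089 → t=0.812; u2·a0=0.4100·5.928=2.430; a1=0.000 < 2.430 ≤ a1+a2=5.928 → R2 fires; A=5 Z=11 S=4 C=2
Draw 7: a1=0.412, a2=5.434, a3=4.740, a0=10.586; τ=−ln(0.3937)/10.586=0.088 → t=0.900; u2·a0=0.2628·10.586=2.782; a1=0.412 < 2.782 ≤ a1+a2=5.846 → R2 fires; A=5 Z=10 S=5 C=4
Draw 8: a1=0.824, a2=4.940, a3=9.480, a0=15.244; τ=−ln(0.3962)/15.244=0.061 → t=0.961; u2·a0=0.2976·15.244=4.537; a1=0.824 < 4.537 ≤ a1+a2=5.764 → R2 fires; A=5 Z=9 S=6 C=6
Draw 9: a1=1.236, a2=4.446, a3=14.220, a0=19.902; τ=−ln(0.5195)/19.902=0.033 → t=0.994; u2·a0=0.3990·19.902=7.941; a1+a2=5.682 < 7.941 ≤ a1+…+a3=19.902 → R3 fires; A=5 Z=11 S=6 C=5
Draw 10: a1=1.030, a2=5.434, a3=11.850, a0=18.314; τ=−ln(0.6543)/18.314=0.023 → t=1.017 > T=1.01: stop.
Read off S at T=1.01: 6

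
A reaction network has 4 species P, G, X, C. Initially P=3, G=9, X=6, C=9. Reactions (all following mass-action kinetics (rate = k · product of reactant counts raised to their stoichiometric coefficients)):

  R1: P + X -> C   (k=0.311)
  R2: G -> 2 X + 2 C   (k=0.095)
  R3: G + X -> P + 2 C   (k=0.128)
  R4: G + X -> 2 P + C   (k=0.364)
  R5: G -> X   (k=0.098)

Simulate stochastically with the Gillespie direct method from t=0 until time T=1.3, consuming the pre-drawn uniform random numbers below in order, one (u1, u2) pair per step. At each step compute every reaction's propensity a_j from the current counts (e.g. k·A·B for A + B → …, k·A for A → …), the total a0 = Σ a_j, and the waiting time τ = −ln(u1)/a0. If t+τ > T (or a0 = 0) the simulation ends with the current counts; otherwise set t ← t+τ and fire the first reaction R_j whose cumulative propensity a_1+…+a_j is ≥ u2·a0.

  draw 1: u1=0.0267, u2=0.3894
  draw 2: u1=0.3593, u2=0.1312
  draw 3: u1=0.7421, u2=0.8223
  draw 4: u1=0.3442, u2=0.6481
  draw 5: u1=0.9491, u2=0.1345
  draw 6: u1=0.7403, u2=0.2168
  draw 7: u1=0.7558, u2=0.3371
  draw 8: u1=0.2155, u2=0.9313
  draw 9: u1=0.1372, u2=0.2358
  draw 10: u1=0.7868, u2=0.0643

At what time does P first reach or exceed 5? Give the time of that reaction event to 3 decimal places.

Threshold first reached at t = 0.158

t=0.000: P=3 G=9 X=6 C=9
Draw 1: a1=5.598, a2=0.855, a3=6.912, a4=19.656, a5=0.882, a0=33.903; τ=−ln(0.0267)/33.903=0.107 → t=0.107; u2·a0=0.3894·33.903=13.202; a1+a2=6.453 < 13.202 ≤ a1+…+a3=13.365 → R3 fires; P=4 G=8 X=5 C=11
Draw 2: a1=6.220, a2=0.760, a3=5.120, a4=14.560, a5=0.784, a0=27.444; τ=−ln(0.3593)/27.444=0.037 → t=0.144; u2·a0=0.1312·27.444=3.601 ≤ a1=6.220 → R1 fires; P=3 G=8 X=4 C=12
Draw 3: a1=3.732, a2=0.760, a3=4.096, a4=11.648, a5=0.784, a0=21.020; τ=−ln(0.7421)/21.020=0.014 → t=0.158; u2·a0=0.8223·21.020=17.285; a1+…+a3=8.588 < 17.285 ≤ a1+…+a4=20.236 → R4 fires; P=5 G=7 X=3 C=13
Draw 4: a1=4.665, a2=0.665, a3=2.688, a4=7.644, a5=0.686, a0=16.348; τ=−ln(0.3442)/16.348=0.065 → t=0.224; u2·a0=0.6481·16.348=10.595; a1+…+a3=8.018 < 10.595 ≤ a1+…+a4=15.662 → R4 fires; P=7 G=6 X=2 C=14
Draw 5: a1=4.354, a2=0.570, a3=1.536, a4=4.368, a5=0.588, a0=11.416; τ=−ln(0.9491)/11.416=0.005 → t=0.228; u2·a0=0.1345·11.416=1.535 ≤ a1=4.354 → R1 fires; P=6 G=6 X=1 C=15
Draw 6: a1=1.866, a2=0.570, a3=0.768, a4=2.184, a5=0.588, a0=5.976; τ=−ln(0.7403)/5.976=0.050 → t=0.278; u2·a0=0.2168·5.976=1.296 ≤ a1=1.866 → R1 fires; P=5 G=6 X=0 C=16
Draw 7: a1=0.000, a2=0.570, a3=0.000, a4=0.000, a5=0.588, a0=1.158; τ=−ln(0.7558)/1.158=0.242 → t=0.520; u2·a0=0.3371·1.158=0.390; a1=0.000 < 0.390 ≤ a1+a2=0.570 → R2 fires; P=5 G=5 X=2 C=18
Draw 8: a1=3.110, a2=0.475, a3=1.280, a4=3.640, a5=0.490, a0=8.995; τ=−ln(0.2155)/8.995=0.171 → t=0.691; u2·a0=0.9313·8.995=8.377; a1+…+a3=4.865 < 8.377 ≤ a1+…+a4=8.505 → R4 fires; P=7 G=4 X=1 C=19
Draw 9: a1=2.177, a2=0.380, a3=0.512, a4=1.456, a5=0.392, a0=4.917; τ=−ln(0.1372)/4.917=0.404 → t=1.095; u2·a0=0.2358·4.917=1.159 ≤ a1=2.177 → R1 fires; P=6 G=4 X=0 C=20
Draw 10: a1=0.000, a2=0.380, a3=0.000, a4=0.000, a5=0.392, a0=0.772; τ=−ln(0.7868)/0.772=0.311 → t=1.405 > T=1.3: stop.
P first becomes ≥ 5 when it reaches 5 at the event at t=0.158.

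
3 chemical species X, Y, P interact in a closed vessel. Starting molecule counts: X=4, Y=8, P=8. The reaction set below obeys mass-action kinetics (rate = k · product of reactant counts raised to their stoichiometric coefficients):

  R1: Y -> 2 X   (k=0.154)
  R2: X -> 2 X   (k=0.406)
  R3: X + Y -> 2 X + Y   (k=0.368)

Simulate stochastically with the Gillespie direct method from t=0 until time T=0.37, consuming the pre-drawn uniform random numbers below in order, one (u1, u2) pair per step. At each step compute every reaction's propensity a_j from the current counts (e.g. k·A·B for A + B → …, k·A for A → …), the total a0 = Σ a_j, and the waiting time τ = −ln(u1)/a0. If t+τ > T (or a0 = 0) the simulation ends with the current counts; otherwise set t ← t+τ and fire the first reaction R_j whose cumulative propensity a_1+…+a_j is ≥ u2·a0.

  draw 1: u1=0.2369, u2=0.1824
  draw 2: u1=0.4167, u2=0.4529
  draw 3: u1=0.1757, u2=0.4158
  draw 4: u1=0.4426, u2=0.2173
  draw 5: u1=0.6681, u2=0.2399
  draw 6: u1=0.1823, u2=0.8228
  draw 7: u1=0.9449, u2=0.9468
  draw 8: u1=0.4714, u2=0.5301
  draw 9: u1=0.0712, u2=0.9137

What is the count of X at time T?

X at T = 12

t=0.000: X=4 Y=8 P=8
Draw 1: a1=1.232, a2=1.624, a3=11.776, a0=14.632; τ=−ln(0.2369)/14.632=0.098 → t=0.098; u2·a0=0.1824·14.632=2.669; a1=1.232 < 2.669 ≤ a1+a2=2.856 → R2 fires; X=5 Y=8 P=8
Draw 2: a1=1.232, a2=2.030, a3=14.720, a0=17.982; τ=−ln(0.4167)/17.982=0.049 → t=0.147; u2·a0=0.4529·17.982=8.144; a1+a2=3.262 < 8.144 ≤ a1+…+a3=17.982 → R3 fires; X=6 Y=8 P=8
Draw 3: a1=1.232, a2=2.436, a3=17.664, a0=21.332; τ=−ln(0.1757)/21.332=0.082 → t=0.229; u2·a0=0.4158·21.332=8.870; a1+a2=3.668 < 8.870 ≤ a1+…+a3=21.332 → R3 fires; X=7 Y=8 P=8
Draw 4: a1=1.232, a2=2.842, a3=20.608, a0=24.682; τ=−ln(0.4426)/24.682=0.033 → t=0.262; u2·a0=0.2173·24.682=5.363; a1+a2=4.074 < 5.363 ≤ a1+…+a3=24.682 → R3 fires; X=8 Y=8 P=8
Draw 5: a1=1.232, a2=3.248, a3=23.552, a0=28.032; τ=−ln(0.6681)/28.032=0.014 → t=0.276; u2·a0=0.2399·28.032=6.725; a1+a2=4.480 < 6.725 ≤ a1+…+a3=28.032 → R3 fires; X=9 Y=8 P=8
Draw 6: a1=1.232, a2=3.654, a3=26.496, a0=31.382; τ=−ln(0.1823)/31.382=0.054 → t=0.330; u2·a0=0.8228·31.382=25.821; a1+a2=4.886 < 25.821 ≤ a1+…+a3=31.382 → R3 fires; X=10 Y=8 P=8
Draw 7: a1=1.232, a2=4.060, a3=29.440, a0=34.732; τ=−ln(0.9449)/34.732=0.002 → t=0.332; u2·a0=0.9468·34.732=32.884; a1+a2=5.292 < 32.884 ≤ a1+…+a3=34.732 → R3 fires; X=11 Y=8 P=8
Draw 8: a1=1.232, a2=4.466, a3=32.384, a0=38.082; τ=−ln(0.4714)/38.082=0.020 → t=0.352; u2·a0=0.5301·38.082=20.187; a1+a2=5.698 < 20.187 ≤ a1+…+a3=38.082 → R3 fires; X=12 Y=8 P=8
Draw 9: a1=1.232, a2=4.872, a3=35.328, a0=41.432; τ=−ln(0.0712)/41.432=0.064 → t=0.415 > T=0.37: stop.
Read off X at T=0.37: 12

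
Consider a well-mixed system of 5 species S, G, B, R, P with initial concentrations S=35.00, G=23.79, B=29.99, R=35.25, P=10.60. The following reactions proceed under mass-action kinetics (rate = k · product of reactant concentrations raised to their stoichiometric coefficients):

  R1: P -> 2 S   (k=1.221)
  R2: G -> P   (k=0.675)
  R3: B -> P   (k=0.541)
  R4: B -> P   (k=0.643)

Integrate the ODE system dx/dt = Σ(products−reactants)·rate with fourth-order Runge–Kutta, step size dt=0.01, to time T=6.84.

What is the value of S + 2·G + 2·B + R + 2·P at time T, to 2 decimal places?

Value at T = 199.01

Check how each reaction changes W = S + 2·G + 2·B + R + 2·P (weight of products minus weight of reactants):
R1: P -> 2 S: (1·2) − (2·1) = 2 − 2 = 0
R2: G -> P: (2·1) − (2·1) = 2 − 2 = 0
R3: B -> P: (2·1) − (2·1) = 2 − 2 = 0
R4: B -> P: (2·1) − (2·1) = 2 − 2 = 0
Every reaction leaves W unchanged, so W is conserved and no simulation is needed: W(T) = W(0) = 35.00 + 2·23.79 + 2·29.99 + 35.25 + 2·10.60 = 199.01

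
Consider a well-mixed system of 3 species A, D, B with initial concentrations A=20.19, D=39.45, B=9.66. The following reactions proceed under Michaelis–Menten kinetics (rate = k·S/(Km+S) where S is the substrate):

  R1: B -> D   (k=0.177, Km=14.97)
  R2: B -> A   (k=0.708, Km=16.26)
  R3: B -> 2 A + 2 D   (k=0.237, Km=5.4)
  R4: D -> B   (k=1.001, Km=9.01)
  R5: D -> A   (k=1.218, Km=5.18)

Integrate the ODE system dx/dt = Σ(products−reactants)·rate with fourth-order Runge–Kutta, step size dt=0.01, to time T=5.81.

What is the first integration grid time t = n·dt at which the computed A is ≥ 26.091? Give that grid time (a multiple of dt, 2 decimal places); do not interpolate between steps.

Threshold first reached at t = 3.58

RK4 with dt=0.01: 581 steps to T=5.81. Trajectory (selected grid times):
t=0.00: A=20.19 D=39.45 B=9.66
t=0.65: A=21.26 D=38.47 B=9.87
t=1.29: A=22.31 D=37.50 B=10.07
t=1.94: A=23.39 D=36.53 B=10.27
t=2.58: A=24.45 D=35.59 B=10.46
t=3.23: A=25.52 D=34.63 B=10.65
t=3.57: A=26.08 D=34.13 B=10.74
t=3.58: A=26.10 D=34.12 B=10.75
t=3.87: A=26.58 D=33.70 B=10.83
t=4.52: A=27.66 D=32.75 B=11.00
t=5.16: A=28.71 D=31.83 B=11.17
t=5.81: A=29.79 D=30.91 B=11.33
A(3.57)=26.083 < 26.091 but A(3.58)=26.099 ≥ 26.091, so the first grid time is t=3.58.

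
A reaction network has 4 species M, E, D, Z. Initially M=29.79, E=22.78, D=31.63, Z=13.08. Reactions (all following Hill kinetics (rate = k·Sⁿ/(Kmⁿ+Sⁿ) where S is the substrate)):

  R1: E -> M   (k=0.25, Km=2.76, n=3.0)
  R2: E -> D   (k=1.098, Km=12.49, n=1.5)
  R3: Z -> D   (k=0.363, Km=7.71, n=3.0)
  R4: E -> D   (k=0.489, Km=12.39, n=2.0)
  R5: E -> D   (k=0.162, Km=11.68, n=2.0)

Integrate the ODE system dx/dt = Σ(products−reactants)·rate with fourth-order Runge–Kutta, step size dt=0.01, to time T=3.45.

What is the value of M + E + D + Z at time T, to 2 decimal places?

Value at T = 97.28

Check how each reaction changes W = M + E + D + Z (weight of products minus weight of reactants):
R1: E -> M: (1·1) − (1·1) = 1 − 1 = 0
R2: E -> D: (1·1) − (1·1) = 1 − 1 = 0
R3: Z -> D: (1·1) − (1·1) = 1 − 1 = 0
R4: E -> D: (1·1) − (1·1) = 1 − 1 = 0
R5: E -> D: (1·1) − (1·1) = 1 − 1 = 0
Every reaction leaves W unchanged, so W is conserved and no simulation is needed: W(T) = W(0) = 29.79 + 22.78 + 31.63 + 13.08 = 97.28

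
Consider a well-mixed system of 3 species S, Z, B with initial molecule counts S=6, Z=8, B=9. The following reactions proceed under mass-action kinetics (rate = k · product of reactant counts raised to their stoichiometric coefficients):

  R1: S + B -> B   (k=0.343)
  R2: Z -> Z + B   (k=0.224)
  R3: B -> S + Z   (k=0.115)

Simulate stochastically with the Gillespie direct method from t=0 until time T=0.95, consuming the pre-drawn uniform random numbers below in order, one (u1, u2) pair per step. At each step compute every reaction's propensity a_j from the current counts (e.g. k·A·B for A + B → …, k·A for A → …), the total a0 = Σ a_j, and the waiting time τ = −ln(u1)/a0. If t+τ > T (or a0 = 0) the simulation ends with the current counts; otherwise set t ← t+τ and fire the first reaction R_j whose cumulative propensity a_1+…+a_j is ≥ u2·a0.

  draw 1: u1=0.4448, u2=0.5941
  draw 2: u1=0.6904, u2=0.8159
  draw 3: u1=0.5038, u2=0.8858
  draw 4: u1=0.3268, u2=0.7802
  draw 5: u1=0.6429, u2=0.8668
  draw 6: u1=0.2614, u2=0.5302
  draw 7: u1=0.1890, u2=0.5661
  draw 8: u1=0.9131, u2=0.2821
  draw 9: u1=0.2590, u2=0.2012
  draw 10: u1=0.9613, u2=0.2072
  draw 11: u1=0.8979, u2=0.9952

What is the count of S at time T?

t=0.000: S=6 Z=8 B=9
Draw 1: a1=18.522, a2=1.792, a3=1.035, a0=21.349; τ=−ln(0.4448)/21.349=0.038 → t=0.038; u2·a0=0.5941·21.349=12.683 ≤ a1=18.522 → R1 fires; S=5 Z=8 B=9
Draw 2: a1=15.435, a2=1.792, a3=1.035, a0=18.262; τ=−ln(0.6904)/18.262=0.020 → t=0.058; u2·a0=0.8159·18.262=14.900 ≤ a1=15.435 → R1 fires; S=4 Z=8 B=9
Draw 3: a1=12.348, a2=1.792, a3=1.035, a0=15.175; τ=−ln(0.5038)/15.175=0.045 → t=0.103; u2·a0=0.8858·15.175=13.442; a1=12.348 < 13.442 ≤ a1+a2=14.140 → R2 fires; S=4 Z=8 B=10
Draw 4: a1=13.720, a2=1.792, a3=1.150, a0=16.662; τ=−ln(0.3268)/16.662=0.067 → t=0.171; u2·a0=0.7802·16.662=13.000 ≤ a1=13.720 → R1 fires; S=3 Z=8 B=10
Draw 5: a1=10.290, a2=1.792, a3=1.150, a0=13.232; τ=−ln(0.6429)/13.232=0.033 → t=0.204; u2·a0=0.8668·13.232=11.469; a1=10.290 < 11.469 ≤ a1+a2=12.082 → R2 fires; S=3 Z=8 B=11
Draw 6: a1=11.319, a2=1.792, a3=1.265, a0=14.376; τ=−ln(0.2614)/14.376=0.093 → t=0.297; u2·a0=0.5302·14.376=7.622 ≤ a1=11.319 → R1 fires; S=2 Z=8 B=11
Draw 7: a1=7.546, a2=1.792, a3=1.265, a0=10.603; τ=−ln(0.1890)/10.603=0.157 → t=0.454; u2·a0=0.5661·10.603=6.002 ≤ a1=7.546 → R1 fires; S=1 Z=8 B=11
Draw 8: a1=3.773, a2=1.792, a3=1.265, a0=6.830; τ=−ln(0.9131)/6.830=0.013 → t=0.468; u2·a0=0.2821·6.830=1.927 ≤ a1=3.773 → R1 fires; S=0 Z=8 B=11
Draw 9: a1=0.000, a2=1.792, a3=1.265, a0=3.057; τ=−ln(0.2590)/3.057=0.442 → t=0.910; u2·a0=0.2012·3.057=0.615; a1=0.000 < 0.615 ≤ a1+a2=1.792 → R2 fires; S=0 Z=8 B=12
Draw 10: a1=0.000, a2=1.792, a3=1.380, a0=3.172; τ=−ln(0.9613)/3.172=0.012 → t=0.922; u2·a0=0.2072·3.172=0.657; a1=0.000 < 0.657 ≤ a1+a2=1.792 → R2 fires; S=0 Z=8 B=13
Draw 11: a1=0.000, a2=1.792, a3=1.495, a0=3.287; τ=−ln(0.8979)/3.287=0.033 → t=0.955 > T=0.95: stop.
Read off S at T=0.95: 0

S at T = 0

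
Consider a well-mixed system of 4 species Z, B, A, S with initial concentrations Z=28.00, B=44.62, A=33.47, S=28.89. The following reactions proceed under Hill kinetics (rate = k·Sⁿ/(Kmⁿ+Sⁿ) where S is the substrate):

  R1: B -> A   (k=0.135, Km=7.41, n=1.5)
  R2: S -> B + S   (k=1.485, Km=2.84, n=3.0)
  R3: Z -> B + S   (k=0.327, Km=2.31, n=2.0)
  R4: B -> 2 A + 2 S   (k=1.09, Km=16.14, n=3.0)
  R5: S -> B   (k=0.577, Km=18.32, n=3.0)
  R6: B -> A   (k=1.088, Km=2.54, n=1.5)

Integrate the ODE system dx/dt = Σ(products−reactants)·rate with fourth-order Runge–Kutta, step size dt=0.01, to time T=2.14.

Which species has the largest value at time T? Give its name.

RK4 with dt=0.01: 214 steps to T=2.14. Trajectory (selected grid times):
t=0.00: Z=28.00 B=44.62 A=33.47 S=28.89
t=0.24: Z=27.92 B=44.63 A=34.26 S=29.36
t=0.48: Z=27.84 B=44.64 A=35.05 S=29.82
t=0.71: Z=27.77 B=44.64 A=35.80 S=30.27
t=0.95: Z=27.69 B=44.65 A=36.59 S=30.73
t=1.19: Z=27.61 B=44.67 A=37.37 S=31.19
t=1.43: Z=27.54 B=44.68 A=38.16 S=31.66
t=1.66: Z=27.46 B=44.69 A=38.92 S=32.10
t=1.90: Z=27.38 B=44.70 A=39.71 S=32.56
t=2.14: Z=27.31 B=44.72 A=40.49 S=33.02
At T=2.14: Z=27.31 B=44.72 A=40.49 S=33.02; the largest is B.

Dominant species at T: B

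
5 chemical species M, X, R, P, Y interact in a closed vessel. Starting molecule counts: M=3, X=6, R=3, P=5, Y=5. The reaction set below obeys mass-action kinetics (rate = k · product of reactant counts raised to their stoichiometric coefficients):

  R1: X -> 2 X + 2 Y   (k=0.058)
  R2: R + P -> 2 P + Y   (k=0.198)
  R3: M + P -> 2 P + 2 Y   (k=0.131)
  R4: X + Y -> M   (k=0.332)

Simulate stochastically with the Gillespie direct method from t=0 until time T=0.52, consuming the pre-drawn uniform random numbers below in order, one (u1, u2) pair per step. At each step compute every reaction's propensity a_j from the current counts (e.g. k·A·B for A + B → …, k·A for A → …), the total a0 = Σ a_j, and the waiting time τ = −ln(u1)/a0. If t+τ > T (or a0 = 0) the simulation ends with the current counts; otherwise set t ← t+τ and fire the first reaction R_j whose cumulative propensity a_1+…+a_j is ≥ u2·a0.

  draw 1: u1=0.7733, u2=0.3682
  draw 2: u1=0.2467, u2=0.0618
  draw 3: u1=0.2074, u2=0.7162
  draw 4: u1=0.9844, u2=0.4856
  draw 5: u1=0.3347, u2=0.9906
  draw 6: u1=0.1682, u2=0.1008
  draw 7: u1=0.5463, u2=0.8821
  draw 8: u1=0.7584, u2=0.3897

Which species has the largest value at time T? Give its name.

t=0.000: M=3 X=6 R=3 P=5 Y=5
Draw 1: a1=0.348, a2=2.970, a3=1.965, a4=9.960, a0=15.243; τ=−ln(0.7733)/15.243=0.017 → t=0.017; u2·a0=0.3682·15.243=5.612; a1+…+a3=5.283 < 5.612 ≤ a1+…+a4=15.243 → R4 fires; M=4 X=5 R=3 P=5 Y=4
Draw 2: a1=0.290, a2=2.970, a3=2.620, a4=6.640, a0=12.520; τ=−ln(0.2467)/12.520=0.112 → t=0.129; u2·a0=0.0618·12.520=0.774; a1=0.290 < 0.774 ≤ a1+a2=3.260 → R2 fires; M=4 X=5 R=2 P=6 Y=5
Draw 3: a1=0.290, a2=2.376, a3=3.144, a4=8.300, a0=14.110; τ=−ln(0.2074)/14.110=0.111 → t=0.240; u2·a0=0.7162·14.110=10.106; a1+…+a3=5.810 < 10.106 ≤ a1+…+a4=14.110 → R4 fires; M=5 X=4 R=2 P=6 Y=4
Draw 4: a1=0.232, a2=2.376, a3=3.930, a4=5.312, a0=11.850; τ=−ln(0.9844)/11.850=0.001 → t=0.241; u2·a0=0.4856·11.850=5.754; a1+a2=2.608 < 5.754 ≤ a1+…+a3=6.538 → R3 fires; M=4 X=4 R=2 P=7 Y=6
Draw 5: a1=0.232, a2=2.772, a3=3.668, a4=7.968, a0=14.640; τ=−ln(0.3347)/14.640=0.075 → t=0.316; u2·a0=0.9906·14.640=14.502; a1+…+a3=6.672 < 14.502 ≤ a1+…+a4=14.640 → R4 fires; M=5 X=3 R=2 P=7 Y=5
Draw 6: a1=0.174, a2=2.772, a3=4.585, a4=4.980, a0=12.511; τ=−ln(0.1682)/12.511=0.142 → t=0.459; u2·a0=0.1008·12.511=1.261; a1=0.174 < 1.261 ≤ a1+a2=2.946 → R2 fires; M=5 X=3 R=1 P=8 Y=6
Draw 7: a1=0.174, a2=1.584, a3=5.240, a4=5.976, a0=12.974; τ=−ln(0.5463)/12.974=0.047 → t=0.505; u2·a0=0.8821·12.974=11.444; a1+…+a3=6.998 < 11.444 ≤ a1+…+a4=12.974 → R4 fires; M=6 X=2 R=1 P=8 Y=5
Draw 8: a1=0.116, a2=1.584, a3=6.288, a4=3.320, a0=11.308; τ=−ln(0.7584)/11.308=0.024 → t=0.530 > T=0.52: stop.
At T=0.52: M=6 X=2 R=1 P=8 Y=5; the largest is P.

Dominant species at T: P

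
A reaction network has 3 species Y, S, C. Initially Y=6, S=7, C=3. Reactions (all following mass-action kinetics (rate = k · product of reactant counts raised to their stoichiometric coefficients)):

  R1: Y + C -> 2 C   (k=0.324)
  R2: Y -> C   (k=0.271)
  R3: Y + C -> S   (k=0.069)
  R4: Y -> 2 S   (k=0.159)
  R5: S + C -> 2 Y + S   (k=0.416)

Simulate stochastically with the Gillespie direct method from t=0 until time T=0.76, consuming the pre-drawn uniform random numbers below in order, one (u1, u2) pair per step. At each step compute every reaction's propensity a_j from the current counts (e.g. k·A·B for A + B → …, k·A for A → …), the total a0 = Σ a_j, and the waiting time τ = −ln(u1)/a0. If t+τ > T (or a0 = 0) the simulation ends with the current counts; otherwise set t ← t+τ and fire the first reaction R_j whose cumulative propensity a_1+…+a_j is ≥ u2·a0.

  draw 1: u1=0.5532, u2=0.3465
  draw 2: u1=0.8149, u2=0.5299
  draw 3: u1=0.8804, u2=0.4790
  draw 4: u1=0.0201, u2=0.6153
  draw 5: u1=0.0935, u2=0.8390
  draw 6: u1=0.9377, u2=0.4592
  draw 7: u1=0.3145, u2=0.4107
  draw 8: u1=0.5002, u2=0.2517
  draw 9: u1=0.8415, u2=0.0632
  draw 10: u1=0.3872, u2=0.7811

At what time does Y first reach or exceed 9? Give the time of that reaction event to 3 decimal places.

t=0.000: Y=6 S=7 C=3
Draw 1: a1=5.832, a2=1.626, a3=1.242, a4=0.954, a5=8.736, a0=18.390; τ=−ln(0.5532)/18.390=0.032 → t=0.032; u2·a0=0.3465·18.390=6.372; a1=5.832 < 6.372 ≤ a1+a2=7.458 → R2 fires; Y=5 S=7 C=4
Draw 2: a1=6.480, a2=1.355, a3=1.380, a4=0.795, a5=11.648, a0=21.658; τ=−ln(0.8149)/21.658=0.009 → t=0.042; u2·a0=0.5299·21.658=11.477; a1+…+a4=10.010 < 11.477 ≤ a1+…+a5=21.658 → R5 fires; Y=7 S=7 C=3
Draw 3: a1=6.804, a2=1.897, a3=1.449, a4=1.113, a5=8.736, a0=19.999; τ=−ln(0.8804)/19.999=0.006 → t=0.048; u2·a0=0.4790·19.999=9.580; a1+a2=8.701 < 9.580 ≤ a1+…+a3=10.150 → R3 fires; Y=6 S=8 C=2
Draw 4: a1=3.888, a2=1.626, a3=0.828, a4=0.954, a5=6.656, a0=13.952; τ=−ln(0.0201)/13.952=0.280 → t=0.328; u2·a0=0.6153·13.952=8.585; a1+…+a4=7.296 < 8.585 ≤ a1+…+a5=13.952 → R5 fires; Y=8 S=8 C=1
Draw 5: a1=2.592, a2=2.168, a3=0.552, a4=1.272, a5=3.328, a0=9.912; τ=−ln(0.0935)/9.912=0.239 → t=0.567; u2·a0=0.8390·9.912=8.316; a1+…+a4=6.584 < 8.316 ≤ a1+…+a5=9.912 → R5 fires; Y=10 S=8 C=0
Draw 6: a1=0.000, a2=2.710, a3=0.000, a4=1.590, a5=0.000, a0=4.300; τ=−ln(0.9377)/4.300=0.015 → t=0.582; u2·a0=0.4592·4.300=1.975; a1=0.000 < 1.975 ≤ a1+a2=2.710 → R2 fires; Y=9 S=8 C=1
Draw 7: a1=2.916, a2=2.439, a3=0.621, a4=1.431, a5=3.328, a0=10.735; τ=−ln(0.3145)/10.735=0.108 → t=0.690; u2·a0=0.4107·10.735=4.409; a1=2.916 < 4.409 ≤ a1+a2=5.355 → R2 fires; Y=8 S=8 C=2
Draw 8: a1=5.184, a2=2.168, a3=1.104, a4=1.272, a5=6.656, a0=16.384; τ=−ln(0.5002)/16.384=0.042 → t=0.732; u2·a0=0.2517·16.384=4.124 ≤ a1=5.184 → R1 fires; Y=7 S=8 C=3
Draw 9: a1=6.804, a2=1.897, a3=1.449, a4=1.113, a5=9.984, a0=21.247; τ=−ln(0.8415)/21.247=0.008 → t=0.740; u2·a0=0.0632·21.247=1.343 ≤ a1=6.804 → R1 fires; Y=6 S=8 C=4
Draw 10: a1=7.776, a2=1.626, a3=1.656, a4=0.954, a5=13.312, a0=25.324; τ=−ln(0.3872)/25.324=0.037 → t=0.778 > T=0.76: stop.
Y first becomes ≥ 9 when it reaches 10 at the event at t=0.567.

Threshold first reached at t = 0.567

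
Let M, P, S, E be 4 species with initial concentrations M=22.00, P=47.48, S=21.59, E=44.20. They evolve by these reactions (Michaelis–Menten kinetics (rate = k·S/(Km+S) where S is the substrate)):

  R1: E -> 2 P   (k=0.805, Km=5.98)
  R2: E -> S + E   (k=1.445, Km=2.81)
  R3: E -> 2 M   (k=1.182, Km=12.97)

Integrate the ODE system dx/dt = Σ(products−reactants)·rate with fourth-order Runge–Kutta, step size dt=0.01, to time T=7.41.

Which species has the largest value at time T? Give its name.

RK4 with dt=0.01: 741 steps to T=7.41. Trajectory (selected grid times):
t=0.00: M=22.00 P=47.48 S=21.59 E=44.20
t=0.82: M=23.49 P=48.64 S=22.70 E=42.87
t=1.65: M=24.99 P=49.81 S=23.83 E=41.54
t=2.47: M=26.47 P=50.96 S=24.94 E=40.23
t=3.29: M=27.93 P=52.11 S=26.04 E=38.92
t=4.12: M=29.39 P=53.27 S=27.16 E=37.61
t=4.94: M=30.83 P=54.40 S=28.26 E=36.33
t=5.76: M=32.25 P=55.53 S=29.36 E=35.05
t=6.59: M=33.67 P=56.67 S=30.47 E=33.77
t=7.41: M=35.07 P=57.79 S=31.56 E=32.51
At T=7.41: M=35.07 P=57.79 S=31.56 E=32.51; the largest is P.

Dominant species at T: P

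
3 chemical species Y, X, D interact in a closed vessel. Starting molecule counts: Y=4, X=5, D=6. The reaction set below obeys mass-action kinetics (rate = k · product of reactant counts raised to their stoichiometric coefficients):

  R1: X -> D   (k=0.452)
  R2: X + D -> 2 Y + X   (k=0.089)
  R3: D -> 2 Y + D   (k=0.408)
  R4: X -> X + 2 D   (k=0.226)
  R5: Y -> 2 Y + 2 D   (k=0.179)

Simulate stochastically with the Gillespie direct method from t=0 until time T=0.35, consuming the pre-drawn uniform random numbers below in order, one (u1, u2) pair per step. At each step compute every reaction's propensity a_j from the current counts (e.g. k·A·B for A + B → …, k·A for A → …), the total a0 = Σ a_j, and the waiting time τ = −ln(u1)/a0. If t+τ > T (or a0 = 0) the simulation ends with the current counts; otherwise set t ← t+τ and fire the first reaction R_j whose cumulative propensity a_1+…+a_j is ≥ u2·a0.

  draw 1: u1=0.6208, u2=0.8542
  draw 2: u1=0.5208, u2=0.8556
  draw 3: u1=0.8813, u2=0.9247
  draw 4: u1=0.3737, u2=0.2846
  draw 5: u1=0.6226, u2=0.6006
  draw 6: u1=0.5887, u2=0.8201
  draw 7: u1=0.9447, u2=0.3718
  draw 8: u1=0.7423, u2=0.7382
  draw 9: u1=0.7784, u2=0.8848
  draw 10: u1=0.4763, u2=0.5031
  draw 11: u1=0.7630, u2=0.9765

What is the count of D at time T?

t=0.000: Y=4 X=5 D=6
Draw 1: a1=2.260, a2=2.670, a3=2.448, a4=1.130, a5=0.716, a0=9.224; τ=−ln(0.6208)/9.224=0.052 → t=0.052; u2·a0=0.8542·9.224=7.879; a1+…+a3=7.378 < 7.879 ≤ a1+…+a4=8.508 → R4 fires; Y=4 X=5 D=8
Draw 2: a1=2.260, a2=3.560, a3=3.264, a4=1.130, a5=0.716, a0=10.930; τ=−ln(0.5208)/10.930=0.060 → t=0.111; u2·a0=0.8556·10.930=9.352; a1+…+a3=9.084 < 9.352 ≤ a1+…+a4=10.214 → R4 fires; Y=4 X=5 D=10
Draw 3: a1=2.260, a2=4.450, a3=4.080, a4=1.130, a5=0.716, a0=12.636; τ=−ln(0.8813)/12.636=0.010 → t=0.121; u2·a0=0.9247·12.636=11.685; a1+…+a3=10.790 < 11.685 ≤ a1+…+a4=11.920 → R4 fires; Y=4 X=5 D=12
Draw 4: a1=2.260, a2=5.340, a3=4.896, a4=1.130, a5=0.716, a0=14.342; τ=−ln(0.3737)/14.342=0.069 → t=0.190; u2·a0=0.2846·14.342=4.082; a1=2.260 < 4.082 ≤ a1+a2=7.600 → R2 fires; Y=6 X=5 D=11
Draw 5: a1=2.260, a2=4.895, a3=4.488, a4=1.130, a5=1.074, a0=13.847; τ=−ln(0.6226)/13.847=0.034 → t=0.224; u2·a0=0.6006·13.847=8.317; a1+a2=7.155 < 8.317 ≤ a1+…+a3=11.643 → R3 fires; Y=8 X=5 D=11
Draw 6: a1=2.260, a2=4.895, a3=4.488, a4=1.130, a5=1.432, a0=14.205; τ=−ln(0.5887)/14.205=0.037 → t=0.262; u2·a0=0.8201·14.205=11.650; a1+…+a3=11.643 < 11.650 ≤ a1+…+a4=12.773 → R4 fires; Y=8 X=5 D=13
Draw 7: a1=2.260, a2=5.785, a3=5.304, a4=1.130, a5=1.432, a0=15.911; τ=−ln(0.9447)/15.911=0.004 → t=0.265; u2·a0=0.3718·15.911=5.916; a1=2.260 < 5.916 ≤ a1+a2=8.045 → R2 fires; Y=10 X=5 D=12
Draw 8: a1=2.260, a2=5.340, a3=4.896, a4=1.130, a5=1.790, a0=15.416; τ=−ln(0.7423)/15.416=0.019 → t=0.284; u2·a0=0.7382·15.416=11.380; a1+a2=7.600 < 11.380 ≤ a1+…+a3=12.496 → R3 fires; Y=12 X=5 D=12
Draw 9: a1=2.260, a2=5.340, a3=4.896, a4=1.130, a5=2.148, a0=15.774; τ=−ln(0.7784)/15.774=0.016 → t=0.300; u2·a0=0.8848·15.774=13.957; a1+…+a4=13.626 < 13.957 ≤ a1+…+a5=15.774 → R5 fires; Y=13 X=5 D=14
Draw 10: a1=2.260, a2=6.230, a3=5.712, a4=1.130, a5=2.327, a0=17.659; τ=−ln(0.4763)/17.659=0.042 → t=0.342; u2·a0=0.5031·17.659=8.884; a1+a2=8.490 < 8.884 ≤ a1+…+a3=14.202 → R3 fires; Y=15 X=5 D=14
Draw 11: a1=2.260, a2=6.230, a3=5.712, a4=1.130, a5=2.685, a0=18.017; τ=−ln(0.7630)/18.017=0.015 → t=0.357 > T=0.35: stop.
Read off D at T=0.35: 14

D at T = 14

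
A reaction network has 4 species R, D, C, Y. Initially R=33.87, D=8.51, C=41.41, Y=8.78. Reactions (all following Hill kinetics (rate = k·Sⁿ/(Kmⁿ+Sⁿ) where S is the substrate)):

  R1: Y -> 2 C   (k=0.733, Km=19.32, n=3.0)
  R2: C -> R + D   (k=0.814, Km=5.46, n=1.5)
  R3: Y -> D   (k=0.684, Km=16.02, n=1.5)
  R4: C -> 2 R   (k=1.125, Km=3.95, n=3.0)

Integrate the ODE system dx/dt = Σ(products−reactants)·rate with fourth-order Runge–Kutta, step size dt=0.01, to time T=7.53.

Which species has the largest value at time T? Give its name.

Dominant species at T: R

RK4 with dt=0.01: 753 steps to T=7.53. Trajectory (selected grid times):
t=0.00: R=33.87 D=8.51 C=41.41 Y=8.78
t=0.84: R=36.41 D=9.33 C=39.92 Y=8.57
t=1.67: R=38.92 D=10.13 C=38.44 Y=8.36
t=2.51: R=41.45 D=10.93 C=36.93 Y=8.16
t=3.35: R=43.99 D=11.73 C=35.43 Y=7.97
t=4.18: R=46.49 D=12.51 C=33.94 Y=7.78
t=5.02: R=49.02 D=13.29 C=32.42 Y=7.60
t=5.86: R=51.54 D=14.07 C=30.91 Y=7.43
t=6.69: R=54.03 D=14.83 C=29.42 Y=7.26
t=7.53: R=56.55 D=15.59 C=27.90 Y=7.10
At T=7.53: R=56.55 D=15.59 C=27.90 Y=7.10; the largest is R.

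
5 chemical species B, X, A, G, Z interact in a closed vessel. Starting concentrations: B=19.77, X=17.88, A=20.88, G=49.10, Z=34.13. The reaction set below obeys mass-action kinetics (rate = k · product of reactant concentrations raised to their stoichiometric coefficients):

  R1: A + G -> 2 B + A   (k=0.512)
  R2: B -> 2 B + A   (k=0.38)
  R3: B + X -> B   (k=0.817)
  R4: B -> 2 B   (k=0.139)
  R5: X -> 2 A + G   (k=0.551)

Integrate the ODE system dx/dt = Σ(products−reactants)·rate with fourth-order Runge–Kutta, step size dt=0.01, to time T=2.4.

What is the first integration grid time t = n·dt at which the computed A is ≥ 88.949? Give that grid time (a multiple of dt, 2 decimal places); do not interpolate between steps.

RK4 with dt=0.01: 240 steps to T=2.4. Trajectory (selected grid times):
t=0.00: B=19.77 X=17.88 A=20.88 G=49.10 Z=34.13
t=0.27: B=128.75 X=0.00 A=31.10 G=1.48 Z=34.13
t=0.53: B=150.62 X=0.00 A=44.96 G=0.01 Z=34.13
t=0.80: B=173.30 X=0.00 A=61.55 G=0.00 Z=34.13
t=1.07: B=199.36 X=0.00 A=80.63 G=0.00 Z=34.13
t=1.17: B=209.98 X=0.00 A=88.41 G=0.00 Z=34.13
t=1.18: B=211.08 X=0.00 A=89.21 G=0.00 Z=34.13
t=1.33: B=228.17 X=0.00 A=101.72 G=0.00 Z=34.13
t=1.60: B=262.49 X=0.00 A=126.85 G=0.00 Z=34.13
t=1.87: B=301.97 X=0.00 A=155.76 G=0.00 Z=34.13
t=2.13: B=345.60 X=0.00 A=187.70 G=0.00 Z=34.13
t=2.40: B=397.58 X=0.00 A=225.76 G=0.00 Z=34.13
A(1.17)=88.408 < 88.949 but A(1.18)=89.208 ≥ 88.949, so the first grid time is t=1.18.

Threshold first reached at t = 1.18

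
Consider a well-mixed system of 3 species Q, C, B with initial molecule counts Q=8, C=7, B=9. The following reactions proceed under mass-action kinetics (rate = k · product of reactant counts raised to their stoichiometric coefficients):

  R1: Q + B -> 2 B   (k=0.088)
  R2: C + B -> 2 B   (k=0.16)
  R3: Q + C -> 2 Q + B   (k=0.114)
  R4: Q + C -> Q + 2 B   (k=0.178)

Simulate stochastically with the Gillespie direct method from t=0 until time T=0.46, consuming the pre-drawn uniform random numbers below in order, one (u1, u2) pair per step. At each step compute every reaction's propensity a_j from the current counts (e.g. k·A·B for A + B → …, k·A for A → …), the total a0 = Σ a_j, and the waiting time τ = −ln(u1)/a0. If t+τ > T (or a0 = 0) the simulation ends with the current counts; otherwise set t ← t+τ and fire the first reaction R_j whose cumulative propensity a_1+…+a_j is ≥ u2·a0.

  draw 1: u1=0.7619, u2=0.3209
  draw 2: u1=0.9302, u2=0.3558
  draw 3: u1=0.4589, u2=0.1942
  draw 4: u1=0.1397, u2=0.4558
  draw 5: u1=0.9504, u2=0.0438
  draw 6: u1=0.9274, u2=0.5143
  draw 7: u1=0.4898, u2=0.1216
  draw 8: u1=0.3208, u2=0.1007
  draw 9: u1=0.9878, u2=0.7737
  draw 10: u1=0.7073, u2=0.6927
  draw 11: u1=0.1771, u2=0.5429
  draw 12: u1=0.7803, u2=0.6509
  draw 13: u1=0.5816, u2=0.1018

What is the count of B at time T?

B at T = 21

t=0.000: Q=8 C=7 B=9
Draw 1: a1=6.336, a2=10.080, a3=6.384, a4=9.968, a0=32.768; τ=−ln(0.7619)/32.768=0.008 → t=0.008; u2·a0=0.3209·32.768=10.515; a1=6.336 < 10.515 ≤ a1+a2=16.416 → R2 fires; Q=8 C=6 B=10
Draw 2: a1=7.040, a2=9.600, a3=5.472, a4=8.544, a0=30.656; τ=−ln(0.9302)/30.656=0.002 → t=0.011; u2·a0=0.3558·30.656=10.907; a1=7.040 < 10.907 ≤ a1+a2=16.640 → R2 fires; Q=8 C=5 B=11
Draw 3: a1=7.744, a2=8.800, a3=4.560, a4=7.120, a0=28.224; τ=−ln(0.4589)/28.224=0.028 → t=0.038; u2·a0=0.1942·28.224=5.481 ≤ a1=7.744 → R1 fires; Q=7 C=5 B=12
Draw 4: a1=7.392, a2=9.600, a3=3.990, a4=6.230, a0=27.212; τ=−ln(0.1397)/27.212=0.072 → t=0.111; u2·a0=0.4558·27.212=12.403; a1=7.392 < 12.403 ≤ a1+a2=16.992 → R2 fires; Q=7 C=4 B=13
Draw 5: a1=8.008, a2=8.320, a3=3.192, a4=4.984, a0=24.504; τ=−ln(0.9504)/24.504=0.002 → t=0.113; u2·a0=0.0438·24.504=1.073 ≤ a1=8.008 → R1 fires; Q=6 C=4 B=14
Draw 6: a1=7.392, a2=8.960, a3=2.736, a4=4.272, a0=23.360; τ=−ln(0.9274)/23.360=0.003 → t=0.116; u2·a0=0.5143·23.360=12.014; a1=7.392 < 12.014 ≤ a1+a2=16.352 → R2 fires; Q=6 C=3 B=15
Draw 7: a1=7.920, a2=7.200, a3=2.052, a4=3.204, a0=20.376; τ=−ln(0.4898)/20.376=0.035 → t=0.151; u2·a0=0.1216·20.376=2.478 ≤ a1=7.920 → R1 fires; Q=5 C=3 B=16
Draw 8: a1=7.040, a2=7.680, a3=1.710, a4=2.670, a0=19.100; τ=−ln(0.3208)/19.100=0.060 → t=0.210; u2·a0=0.1007·19.100=1.923 ≤ a1=7.040 → R1 fires; Q=4 C=3 B=17
Draw 9: a1=5.984, a2=8.160, a3=1.368, a4=2.136, a0=17.648; τ=−ln(0.9878)/17.648=0.001 → t=0.211; u2·a0=0.7737·17.648=13.654; a1=5.984 < 13.654 ≤ a1+a2=14.144 → R2 fires; Q=4 C=2 B=18
Draw 10: a1=6.336, a2=5.760, a3=0.912, a4=1.424, a0=14.432; τ=−ln(0.7073)/14.432=0.024 → t=0.235; u2·a0=0.6927·14.432=9.997; a1=6.336 < 9.997 ≤ a1+a2=12.096 → R2 fires; Q=4 C=1 B=19
Draw 11: a1=6.688, a2=3.040, a3=0.456, a4=0.712, a0=10.896; τ=−ln(0.1771)/10.896=0.159 → t=0.394; u2·a0=0.5429·10.896=5.915 ≤ a1=6.688 → R1 fires; Q=3 C=1 B=20
Draw 12: a1=5.280, a2=3.200, a3=0.342, a4=0.534, a0=9.356; τ=−ln(0.7803)/9.356=0.027 → t=0.421; u2·a0=0.6509·9.356=6.090; a1=5.280 < 6.090 ≤ a1+a2=8.480 → R2 fires; Q=3 C=0 B=21
Draw 13: a1=5.544, a2=0.000, a3=0.000, a4=0.000, a0=5.544; τ=−ln(0.5816)/5.544=0.098 → t=0.518 > T=0.46: stop.
Read off B at T=0.46: 21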